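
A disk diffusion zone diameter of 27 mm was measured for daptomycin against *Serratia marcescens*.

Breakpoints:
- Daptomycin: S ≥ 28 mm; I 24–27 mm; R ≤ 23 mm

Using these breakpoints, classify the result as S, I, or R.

Intermediate

Daptomycin (27 mm) in 24–27 mm ⇒ I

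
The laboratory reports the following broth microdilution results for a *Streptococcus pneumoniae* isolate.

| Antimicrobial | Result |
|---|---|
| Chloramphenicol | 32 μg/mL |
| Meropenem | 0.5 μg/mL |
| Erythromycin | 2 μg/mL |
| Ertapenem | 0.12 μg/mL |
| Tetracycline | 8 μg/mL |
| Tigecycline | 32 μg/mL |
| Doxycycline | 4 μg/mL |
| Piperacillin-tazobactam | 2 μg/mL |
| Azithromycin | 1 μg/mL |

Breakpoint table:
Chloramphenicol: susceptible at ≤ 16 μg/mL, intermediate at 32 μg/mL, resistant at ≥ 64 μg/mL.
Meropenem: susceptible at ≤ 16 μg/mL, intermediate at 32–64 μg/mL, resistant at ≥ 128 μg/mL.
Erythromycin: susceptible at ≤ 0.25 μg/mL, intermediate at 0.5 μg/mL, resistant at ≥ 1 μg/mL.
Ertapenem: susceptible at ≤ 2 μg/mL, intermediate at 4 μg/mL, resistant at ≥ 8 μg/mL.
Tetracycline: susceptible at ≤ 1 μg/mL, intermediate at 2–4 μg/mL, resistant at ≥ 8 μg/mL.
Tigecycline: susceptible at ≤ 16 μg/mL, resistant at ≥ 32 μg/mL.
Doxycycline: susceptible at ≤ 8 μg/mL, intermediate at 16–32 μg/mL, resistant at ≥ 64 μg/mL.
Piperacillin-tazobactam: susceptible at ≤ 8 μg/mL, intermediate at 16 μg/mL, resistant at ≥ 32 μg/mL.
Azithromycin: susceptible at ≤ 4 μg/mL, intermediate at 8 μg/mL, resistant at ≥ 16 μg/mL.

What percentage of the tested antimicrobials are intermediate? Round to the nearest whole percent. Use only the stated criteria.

Chloramphenicol: 32 μg/mL is = 32 μg/mL — intermediate
Meropenem (0.5 μg/mL) ≤ 16 μg/mL → Susceptible
Erythromycin (2 μg/mL) ≥ 1 μg/mL → Resistant
Ertapenem: 0.12 μg/mL is ≤ 2 μg/mL ⇒ susceptible
Tetracycline (8 μg/mL) ≥ 8 μg/mL ⇒ R
Tigecycline (32 μg/mL) ≥ 32 μg/mL ⇒ R
Doxycycline (4 μg/mL) ≤ 8 μg/mL → susceptible
Piperacillin-tazobactam (2 μg/mL) ≤ 8 μg/mL — susceptible
Azithromycin 1 μg/mL: ≤ 4 μg/mL ⇒ S
Intermediate: 1/9

11%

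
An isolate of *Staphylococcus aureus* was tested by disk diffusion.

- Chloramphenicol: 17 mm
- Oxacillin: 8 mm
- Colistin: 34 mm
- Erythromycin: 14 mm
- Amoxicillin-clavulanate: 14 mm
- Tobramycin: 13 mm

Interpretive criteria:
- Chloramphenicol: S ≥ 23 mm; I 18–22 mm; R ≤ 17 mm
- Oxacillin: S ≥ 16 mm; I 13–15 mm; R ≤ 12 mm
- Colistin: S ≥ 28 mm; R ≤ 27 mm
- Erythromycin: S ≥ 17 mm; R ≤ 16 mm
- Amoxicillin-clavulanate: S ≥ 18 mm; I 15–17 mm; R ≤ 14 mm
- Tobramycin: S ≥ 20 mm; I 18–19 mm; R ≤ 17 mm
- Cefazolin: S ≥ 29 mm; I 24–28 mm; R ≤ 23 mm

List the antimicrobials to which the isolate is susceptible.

colistin

Chloramphenicol: 17 mm is ≤ 17 mm → resistant
Oxacillin: 8 mm is ≤ 12 mm — resistant
Colistin 34 mm: ≥ 28 mm — susceptible
Erythromycin (14 mm) ≤ 16 mm → Resistant
Amoxicillin-clavulanate (14 mm) ≤ 14 mm → R
Tobramycin 13 mm: ≤ 17 mm ⇒ R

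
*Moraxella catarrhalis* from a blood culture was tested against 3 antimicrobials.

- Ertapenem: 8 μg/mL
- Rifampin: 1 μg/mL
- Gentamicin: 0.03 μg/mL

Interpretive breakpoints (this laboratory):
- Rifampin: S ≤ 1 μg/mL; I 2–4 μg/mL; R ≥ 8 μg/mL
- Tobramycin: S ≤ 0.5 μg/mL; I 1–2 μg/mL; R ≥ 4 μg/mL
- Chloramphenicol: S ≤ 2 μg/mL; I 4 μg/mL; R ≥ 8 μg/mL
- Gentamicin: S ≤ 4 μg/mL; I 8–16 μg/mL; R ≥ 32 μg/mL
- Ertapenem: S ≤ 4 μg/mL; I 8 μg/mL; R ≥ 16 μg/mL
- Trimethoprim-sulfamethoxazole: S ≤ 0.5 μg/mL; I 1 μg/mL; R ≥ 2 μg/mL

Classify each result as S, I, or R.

I, S, S

Ertapenem 8 μg/mL: = 8 μg/mL → I
Rifampin (1 μg/mL) ≤ 1 μg/mL → susceptible
Gentamicin (0.03 μg/mL) ≤ 4 μg/mL — S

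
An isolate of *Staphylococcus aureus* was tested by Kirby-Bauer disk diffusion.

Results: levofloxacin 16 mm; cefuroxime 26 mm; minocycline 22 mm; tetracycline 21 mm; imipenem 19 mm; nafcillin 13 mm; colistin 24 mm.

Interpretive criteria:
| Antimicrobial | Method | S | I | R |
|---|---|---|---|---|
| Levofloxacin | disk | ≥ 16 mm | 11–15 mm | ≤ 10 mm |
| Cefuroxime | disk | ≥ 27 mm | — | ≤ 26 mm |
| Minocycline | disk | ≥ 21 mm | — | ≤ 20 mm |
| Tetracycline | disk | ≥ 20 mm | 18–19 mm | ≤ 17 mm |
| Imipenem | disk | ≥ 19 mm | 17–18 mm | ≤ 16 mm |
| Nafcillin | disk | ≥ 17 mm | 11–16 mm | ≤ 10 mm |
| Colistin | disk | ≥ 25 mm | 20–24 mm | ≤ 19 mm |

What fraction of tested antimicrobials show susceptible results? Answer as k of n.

Levofloxacin: 16 mm is ≥ 16 mm → Susceptible
Cefuroxime 26 mm: ≤ 26 mm ⇒ resistant
Minocycline 22 mm: ≥ 21 mm ⇒ Susceptible
Tetracycline 21 mm: ≥ 20 mm ⇒ susceptible
Imipenem: 19 mm is ≥ 19 mm ⇒ Susceptible
Nafcillin 13 mm: in 11–16 mm → Intermediate
Colistin (24 mm) in 20–24 mm — I
Susceptible: 4/7

4 of 7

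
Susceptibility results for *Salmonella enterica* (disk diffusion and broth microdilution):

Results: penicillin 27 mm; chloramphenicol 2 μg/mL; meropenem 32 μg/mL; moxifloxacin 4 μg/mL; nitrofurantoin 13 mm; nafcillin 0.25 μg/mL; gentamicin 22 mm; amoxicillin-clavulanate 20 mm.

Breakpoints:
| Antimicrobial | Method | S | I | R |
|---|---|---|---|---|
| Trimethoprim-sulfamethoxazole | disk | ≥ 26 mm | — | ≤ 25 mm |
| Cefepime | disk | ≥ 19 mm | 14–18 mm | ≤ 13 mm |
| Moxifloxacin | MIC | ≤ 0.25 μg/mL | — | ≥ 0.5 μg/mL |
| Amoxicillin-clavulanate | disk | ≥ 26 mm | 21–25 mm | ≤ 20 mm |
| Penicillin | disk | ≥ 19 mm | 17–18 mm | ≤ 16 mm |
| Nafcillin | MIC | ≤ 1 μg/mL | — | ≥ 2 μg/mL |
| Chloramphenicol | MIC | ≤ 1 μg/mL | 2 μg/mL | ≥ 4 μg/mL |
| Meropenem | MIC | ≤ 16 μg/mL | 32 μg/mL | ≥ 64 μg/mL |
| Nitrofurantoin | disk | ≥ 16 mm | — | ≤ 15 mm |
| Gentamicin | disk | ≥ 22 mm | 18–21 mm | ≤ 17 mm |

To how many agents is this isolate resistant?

Penicillin: 27 mm is ≥ 19 mm → susceptible
Chloramphenicol: 2 μg/mL is = 2 μg/mL ⇒ Intermediate
Meropenem (32 μg/mL) = 32 μg/mL ⇒ I
Moxifloxacin (4 μg/mL) ≥ 0.5 μg/mL ⇒ R
Nitrofurantoin: 13 mm is ≤ 15 mm → R
Nafcillin (0.25 μg/mL) ≤ 1 μg/mL ⇒ Susceptible
Gentamicin: 22 mm is ≥ 22 mm → S
Amoxicillin-clavulanate 20 mm: ≤ 20 mm → R
Resistant: 3

3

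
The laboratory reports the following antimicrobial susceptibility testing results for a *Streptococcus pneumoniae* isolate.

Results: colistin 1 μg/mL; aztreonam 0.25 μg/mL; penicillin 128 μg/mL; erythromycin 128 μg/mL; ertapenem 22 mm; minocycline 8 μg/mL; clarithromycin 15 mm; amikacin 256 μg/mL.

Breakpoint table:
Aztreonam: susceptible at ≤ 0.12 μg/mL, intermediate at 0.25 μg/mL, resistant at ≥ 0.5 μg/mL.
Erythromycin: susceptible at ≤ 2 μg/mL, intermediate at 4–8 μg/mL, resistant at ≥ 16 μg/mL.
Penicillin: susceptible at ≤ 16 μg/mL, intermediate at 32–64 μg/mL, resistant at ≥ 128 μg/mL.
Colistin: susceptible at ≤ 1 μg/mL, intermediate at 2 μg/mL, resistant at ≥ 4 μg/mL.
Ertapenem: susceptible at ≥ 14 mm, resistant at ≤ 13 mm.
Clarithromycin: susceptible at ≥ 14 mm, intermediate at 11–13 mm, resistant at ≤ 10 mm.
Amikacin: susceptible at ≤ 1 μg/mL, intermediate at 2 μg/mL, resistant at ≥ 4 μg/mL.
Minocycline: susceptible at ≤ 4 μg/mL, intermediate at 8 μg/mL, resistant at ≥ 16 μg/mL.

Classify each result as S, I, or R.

Colistin 1 μg/mL: ≤ 1 μg/mL — susceptible
Aztreonam (0.25 μg/mL) = 0.25 μg/mL ⇒ Intermediate
Penicillin (128 μg/mL) ≥ 128 μg/mL ⇒ Resistant
Erythromycin 128 μg/mL: ≥ 16 μg/mL → R
Ertapenem: 22 mm is ≥ 14 mm — S
Minocycline: 8 μg/mL is = 8 μg/mL — Intermediate
Clarithromycin: 15 mm is ≥ 14 mm ⇒ S
Amikacin (256 μg/mL) ≥ 4 μg/mL ⇒ Resistant

S, I, R, R, S, I, S, R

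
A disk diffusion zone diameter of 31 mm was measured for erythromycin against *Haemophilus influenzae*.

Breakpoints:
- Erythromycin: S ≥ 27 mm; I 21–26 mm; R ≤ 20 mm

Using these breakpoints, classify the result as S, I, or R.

S

Erythromycin (31 mm) ≥ 27 mm → S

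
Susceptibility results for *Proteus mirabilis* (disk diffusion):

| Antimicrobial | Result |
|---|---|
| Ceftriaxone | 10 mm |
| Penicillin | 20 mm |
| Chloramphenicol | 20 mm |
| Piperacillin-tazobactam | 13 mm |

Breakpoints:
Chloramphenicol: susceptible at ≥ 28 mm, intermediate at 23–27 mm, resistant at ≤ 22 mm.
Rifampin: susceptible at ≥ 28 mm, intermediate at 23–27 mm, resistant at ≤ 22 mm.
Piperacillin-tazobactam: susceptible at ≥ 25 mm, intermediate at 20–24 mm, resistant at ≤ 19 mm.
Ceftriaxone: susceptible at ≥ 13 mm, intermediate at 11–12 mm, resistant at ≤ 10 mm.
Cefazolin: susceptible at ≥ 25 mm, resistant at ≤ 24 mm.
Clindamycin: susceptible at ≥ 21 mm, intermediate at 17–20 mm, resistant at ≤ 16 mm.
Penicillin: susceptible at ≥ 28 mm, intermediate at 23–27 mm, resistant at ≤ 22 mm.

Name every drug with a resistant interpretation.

ceftriaxone, penicillin, chloramphenicol, piperacillin-tazobactam

Ceftriaxone (10 mm) ≤ 10 mm — R
Penicillin: 20 mm is ≤ 22 mm → R
Chloramphenicol: 20 mm is ≤ 22 mm ⇒ R
Piperacillin-tazobactam 13 mm: ≤ 19 mm → Resistant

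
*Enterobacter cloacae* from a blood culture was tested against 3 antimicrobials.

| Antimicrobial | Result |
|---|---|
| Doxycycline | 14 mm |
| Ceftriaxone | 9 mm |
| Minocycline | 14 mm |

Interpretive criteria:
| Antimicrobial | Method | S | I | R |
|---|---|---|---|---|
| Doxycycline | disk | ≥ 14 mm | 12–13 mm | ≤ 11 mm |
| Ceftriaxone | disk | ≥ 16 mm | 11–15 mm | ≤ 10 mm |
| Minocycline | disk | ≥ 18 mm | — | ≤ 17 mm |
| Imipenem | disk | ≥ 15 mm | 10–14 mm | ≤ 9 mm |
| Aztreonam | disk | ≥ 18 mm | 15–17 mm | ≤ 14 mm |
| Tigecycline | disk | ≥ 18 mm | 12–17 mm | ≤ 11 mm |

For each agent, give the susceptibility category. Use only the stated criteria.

S, R, R

Doxycycline: 14 mm is ≥ 14 mm — S
Ceftriaxone: 9 mm is ≤ 10 mm — resistant
Minocycline 14 mm: ≤ 17 mm — Resistant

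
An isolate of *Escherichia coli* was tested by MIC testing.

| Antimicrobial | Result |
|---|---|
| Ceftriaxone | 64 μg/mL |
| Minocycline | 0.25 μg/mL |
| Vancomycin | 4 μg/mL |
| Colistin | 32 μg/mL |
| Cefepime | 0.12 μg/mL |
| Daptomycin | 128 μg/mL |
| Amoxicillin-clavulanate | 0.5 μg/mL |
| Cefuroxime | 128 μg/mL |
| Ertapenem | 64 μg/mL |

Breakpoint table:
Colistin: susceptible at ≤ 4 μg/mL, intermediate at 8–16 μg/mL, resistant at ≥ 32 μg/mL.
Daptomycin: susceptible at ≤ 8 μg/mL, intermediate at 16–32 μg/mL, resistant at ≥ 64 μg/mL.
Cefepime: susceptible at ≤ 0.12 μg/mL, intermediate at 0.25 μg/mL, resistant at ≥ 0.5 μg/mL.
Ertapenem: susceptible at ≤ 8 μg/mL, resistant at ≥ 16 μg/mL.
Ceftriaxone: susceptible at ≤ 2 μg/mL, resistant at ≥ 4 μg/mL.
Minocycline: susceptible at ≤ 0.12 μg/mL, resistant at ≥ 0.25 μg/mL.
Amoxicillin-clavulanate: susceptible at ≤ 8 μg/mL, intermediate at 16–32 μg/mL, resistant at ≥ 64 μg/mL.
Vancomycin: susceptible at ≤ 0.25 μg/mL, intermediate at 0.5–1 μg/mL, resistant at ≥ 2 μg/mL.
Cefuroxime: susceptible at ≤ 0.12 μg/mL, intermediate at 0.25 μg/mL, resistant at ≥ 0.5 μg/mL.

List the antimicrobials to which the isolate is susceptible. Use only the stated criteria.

Ceftriaxone 64 μg/mL: ≥ 4 μg/mL ⇒ resistant
Minocycline: 0.25 μg/mL is ≥ 0.25 μg/mL ⇒ resistant
Vancomycin 4 μg/mL: ≥ 2 μg/mL — R
Colistin 32 μg/mL: ≥ 32 μg/mL — resistant
Cefepime 0.12 μg/mL: ≤ 0.12 μg/mL — S
Daptomycin: 128 μg/mL is ≥ 64 μg/mL → Resistant
Amoxicillin-clavulanate: 0.5 μg/mL is ≤ 8 μg/mL ⇒ Susceptible
Cefuroxime 128 μg/mL: ≥ 0.5 μg/mL — R
Ertapenem 64 μg/mL: ≥ 16 μg/mL → R

cefepime, amoxicillin-clavulanate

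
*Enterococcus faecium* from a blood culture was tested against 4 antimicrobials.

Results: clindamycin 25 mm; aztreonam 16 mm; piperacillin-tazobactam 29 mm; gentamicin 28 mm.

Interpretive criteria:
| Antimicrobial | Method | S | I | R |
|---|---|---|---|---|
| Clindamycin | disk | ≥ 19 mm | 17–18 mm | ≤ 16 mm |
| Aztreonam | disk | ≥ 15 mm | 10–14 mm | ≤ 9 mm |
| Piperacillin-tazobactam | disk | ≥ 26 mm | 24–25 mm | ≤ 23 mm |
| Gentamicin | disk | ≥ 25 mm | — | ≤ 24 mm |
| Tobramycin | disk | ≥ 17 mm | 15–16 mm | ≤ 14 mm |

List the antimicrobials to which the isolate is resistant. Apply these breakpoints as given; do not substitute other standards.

Clindamycin (25 mm) ≥ 19 mm ⇒ susceptible
Aztreonam: 16 mm is ≥ 15 mm → Susceptible
Piperacillin-tazobactam 29 mm: ≥ 26 mm — S
Gentamicin 28 mm: ≥ 25 mm — S

none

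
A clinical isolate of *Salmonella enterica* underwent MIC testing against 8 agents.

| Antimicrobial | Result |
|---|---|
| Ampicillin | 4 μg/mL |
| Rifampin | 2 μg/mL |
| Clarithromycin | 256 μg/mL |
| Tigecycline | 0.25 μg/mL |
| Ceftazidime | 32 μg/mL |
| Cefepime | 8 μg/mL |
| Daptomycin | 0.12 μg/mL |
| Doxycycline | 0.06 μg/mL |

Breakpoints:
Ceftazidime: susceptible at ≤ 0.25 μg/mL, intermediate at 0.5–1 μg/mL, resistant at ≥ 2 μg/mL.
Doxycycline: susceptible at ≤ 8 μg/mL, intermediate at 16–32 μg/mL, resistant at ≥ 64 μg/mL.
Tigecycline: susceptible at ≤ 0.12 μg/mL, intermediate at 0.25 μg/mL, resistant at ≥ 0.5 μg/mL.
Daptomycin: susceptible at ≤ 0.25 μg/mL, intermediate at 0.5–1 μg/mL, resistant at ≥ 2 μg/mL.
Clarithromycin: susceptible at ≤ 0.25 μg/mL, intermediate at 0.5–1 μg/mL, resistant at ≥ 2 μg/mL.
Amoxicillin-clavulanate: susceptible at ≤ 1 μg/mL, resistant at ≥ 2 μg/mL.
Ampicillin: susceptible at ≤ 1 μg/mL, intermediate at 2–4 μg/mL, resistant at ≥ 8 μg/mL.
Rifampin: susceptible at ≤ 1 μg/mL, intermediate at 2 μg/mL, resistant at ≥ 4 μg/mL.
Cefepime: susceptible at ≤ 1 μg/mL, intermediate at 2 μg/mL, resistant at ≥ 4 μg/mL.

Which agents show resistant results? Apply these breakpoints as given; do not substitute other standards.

clarithromycin, ceftazidime, cefepime

Ampicillin: 4 μg/mL is in 2–4 μg/mL — I
Rifampin 2 μg/mL: = 2 μg/mL — I
Clarithromycin: 256 μg/mL is ≥ 2 μg/mL — R
Tigecycline: 0.25 μg/mL is = 0.25 μg/mL ⇒ I
Ceftazidime: 32 μg/mL is ≥ 2 μg/mL ⇒ Resistant
Cefepime (8 μg/mL) ≥ 4 μg/mL → R
Daptomycin 0.12 μg/mL: ≤ 0.25 μg/mL — Susceptible
Doxycycline (0.06 μg/mL) ≤ 8 μg/mL — Susceptible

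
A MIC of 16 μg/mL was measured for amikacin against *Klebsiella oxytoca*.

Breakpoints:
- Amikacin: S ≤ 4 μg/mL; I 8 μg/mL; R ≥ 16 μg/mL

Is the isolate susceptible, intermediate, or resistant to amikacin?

Amikacin (16 μg/mL) ≥ 16 μg/mL ⇒ resistant

Resistant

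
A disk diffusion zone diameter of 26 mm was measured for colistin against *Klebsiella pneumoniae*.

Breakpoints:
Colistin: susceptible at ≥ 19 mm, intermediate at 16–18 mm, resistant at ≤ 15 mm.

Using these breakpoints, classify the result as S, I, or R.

Colistin (26 mm) ≥ 19 mm → Susceptible

S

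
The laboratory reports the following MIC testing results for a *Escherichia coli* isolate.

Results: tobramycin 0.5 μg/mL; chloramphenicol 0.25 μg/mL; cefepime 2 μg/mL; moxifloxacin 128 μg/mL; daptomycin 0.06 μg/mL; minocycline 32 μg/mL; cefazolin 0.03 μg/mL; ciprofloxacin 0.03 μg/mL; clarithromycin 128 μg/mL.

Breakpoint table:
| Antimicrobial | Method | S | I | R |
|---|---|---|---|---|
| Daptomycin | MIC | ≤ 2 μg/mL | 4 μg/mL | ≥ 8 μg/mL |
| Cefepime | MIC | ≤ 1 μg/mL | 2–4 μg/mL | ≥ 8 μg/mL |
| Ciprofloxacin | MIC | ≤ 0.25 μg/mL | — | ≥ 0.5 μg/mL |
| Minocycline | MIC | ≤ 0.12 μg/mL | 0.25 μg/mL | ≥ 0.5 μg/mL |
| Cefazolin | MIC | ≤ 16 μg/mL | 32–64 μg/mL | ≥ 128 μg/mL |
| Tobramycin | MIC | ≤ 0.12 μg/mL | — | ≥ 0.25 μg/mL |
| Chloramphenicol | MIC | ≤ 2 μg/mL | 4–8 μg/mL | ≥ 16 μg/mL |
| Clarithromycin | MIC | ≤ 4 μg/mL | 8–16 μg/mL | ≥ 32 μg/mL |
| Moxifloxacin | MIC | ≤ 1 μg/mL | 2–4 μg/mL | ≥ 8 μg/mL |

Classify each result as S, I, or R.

Tobramycin (0.5 μg/mL) ≥ 0.25 μg/mL — Resistant
Chloramphenicol 0.25 μg/mL: ≤ 2 μg/mL → Susceptible
Cefepime: 2 μg/mL is in 2–4 μg/mL ⇒ intermediate
Moxifloxacin: 128 μg/mL is ≥ 8 μg/mL → R
Daptomycin 0.06 μg/mL: ≤ 2 μg/mL → S
Minocycline (32 μg/mL) ≥ 0.5 μg/mL → R
Cefazolin (0.03 μg/mL) ≤ 16 μg/mL ⇒ susceptible
Ciprofloxacin: 0.03 μg/mL is ≤ 0.25 μg/mL ⇒ susceptible
Clarithromycin 128 μg/mL: ≥ 32 μg/mL — resistant

R, S, I, R, S, R, S, S, R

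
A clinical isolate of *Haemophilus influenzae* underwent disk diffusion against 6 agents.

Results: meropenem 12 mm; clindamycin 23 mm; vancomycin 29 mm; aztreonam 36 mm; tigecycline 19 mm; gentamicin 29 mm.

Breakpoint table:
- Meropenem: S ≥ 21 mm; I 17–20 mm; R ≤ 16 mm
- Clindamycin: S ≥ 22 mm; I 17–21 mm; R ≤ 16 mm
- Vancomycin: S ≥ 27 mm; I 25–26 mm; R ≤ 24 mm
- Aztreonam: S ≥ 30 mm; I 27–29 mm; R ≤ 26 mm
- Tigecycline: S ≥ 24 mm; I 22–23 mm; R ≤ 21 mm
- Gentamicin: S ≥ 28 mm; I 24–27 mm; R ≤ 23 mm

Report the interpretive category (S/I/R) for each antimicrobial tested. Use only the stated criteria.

R, S, S, S, R, S

Meropenem (12 mm) ≤ 16 mm ⇒ Resistant
Clindamycin (23 mm) ≥ 22 mm — S
Vancomycin: 29 mm is ≥ 27 mm — susceptible
Aztreonam (36 mm) ≥ 30 mm — S
Tigecycline 19 mm: ≤ 21 mm ⇒ resistant
Gentamicin 29 mm: ≥ 28 mm → Susceptible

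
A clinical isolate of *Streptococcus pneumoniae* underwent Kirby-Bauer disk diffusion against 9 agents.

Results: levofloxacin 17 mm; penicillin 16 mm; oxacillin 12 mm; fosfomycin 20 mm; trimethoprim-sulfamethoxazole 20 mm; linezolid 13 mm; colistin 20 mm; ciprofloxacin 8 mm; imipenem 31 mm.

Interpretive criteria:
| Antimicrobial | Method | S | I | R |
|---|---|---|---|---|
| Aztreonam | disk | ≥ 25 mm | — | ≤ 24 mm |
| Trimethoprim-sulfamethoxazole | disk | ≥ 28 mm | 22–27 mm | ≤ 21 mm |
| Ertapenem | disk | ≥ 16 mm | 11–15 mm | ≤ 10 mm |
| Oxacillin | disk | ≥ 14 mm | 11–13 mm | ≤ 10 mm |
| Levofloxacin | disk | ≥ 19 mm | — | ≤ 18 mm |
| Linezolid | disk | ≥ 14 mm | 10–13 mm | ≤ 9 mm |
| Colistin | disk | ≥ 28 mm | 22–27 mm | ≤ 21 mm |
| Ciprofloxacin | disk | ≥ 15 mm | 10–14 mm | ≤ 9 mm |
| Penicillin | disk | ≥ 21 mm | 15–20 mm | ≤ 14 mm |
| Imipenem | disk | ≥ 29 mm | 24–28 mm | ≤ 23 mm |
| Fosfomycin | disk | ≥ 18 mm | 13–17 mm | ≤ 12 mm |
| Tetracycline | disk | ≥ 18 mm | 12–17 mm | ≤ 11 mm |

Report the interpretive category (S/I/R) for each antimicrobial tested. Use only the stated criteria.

R, I, I, S, R, I, R, R, S

Levofloxacin 17 mm: ≤ 18 mm ⇒ resistant
Penicillin (16 mm) in 15–20 mm → intermediate
Oxacillin: 12 mm is in 11–13 mm — I
Fosfomycin: 20 mm is ≥ 18 mm ⇒ susceptible
Trimethoprim-sulfamethoxazole: 20 mm is ≤ 21 mm — R
Linezolid: 13 mm is in 10–13 mm — Intermediate
Colistin (20 mm) ≤ 21 mm ⇒ R
Ciprofloxacin 8 mm: ≤ 9 mm → Resistant
Imipenem: 31 mm is ≥ 29 mm — Susceptible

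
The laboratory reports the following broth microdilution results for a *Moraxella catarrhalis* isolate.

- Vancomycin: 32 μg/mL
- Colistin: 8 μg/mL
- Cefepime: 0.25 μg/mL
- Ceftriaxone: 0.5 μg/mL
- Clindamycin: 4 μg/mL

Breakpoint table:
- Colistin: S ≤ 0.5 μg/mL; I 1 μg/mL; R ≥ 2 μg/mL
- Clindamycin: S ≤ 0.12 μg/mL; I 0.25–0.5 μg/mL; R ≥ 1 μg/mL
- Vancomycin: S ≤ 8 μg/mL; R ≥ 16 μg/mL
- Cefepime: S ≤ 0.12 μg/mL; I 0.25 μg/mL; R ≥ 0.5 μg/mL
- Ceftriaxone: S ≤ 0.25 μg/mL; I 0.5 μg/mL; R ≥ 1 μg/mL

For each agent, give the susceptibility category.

R, R, I, I, R

Vancomycin 32 μg/mL: ≥ 16 μg/mL ⇒ Resistant
Colistin 8 μg/mL: ≥ 2 μg/mL — R
Cefepime (0.25 μg/mL) = 0.25 μg/mL → Intermediate
Ceftriaxone 0.5 μg/mL: = 0.5 μg/mL → Intermediate
Clindamycin 4 μg/mL: ≥ 1 μg/mL ⇒ resistant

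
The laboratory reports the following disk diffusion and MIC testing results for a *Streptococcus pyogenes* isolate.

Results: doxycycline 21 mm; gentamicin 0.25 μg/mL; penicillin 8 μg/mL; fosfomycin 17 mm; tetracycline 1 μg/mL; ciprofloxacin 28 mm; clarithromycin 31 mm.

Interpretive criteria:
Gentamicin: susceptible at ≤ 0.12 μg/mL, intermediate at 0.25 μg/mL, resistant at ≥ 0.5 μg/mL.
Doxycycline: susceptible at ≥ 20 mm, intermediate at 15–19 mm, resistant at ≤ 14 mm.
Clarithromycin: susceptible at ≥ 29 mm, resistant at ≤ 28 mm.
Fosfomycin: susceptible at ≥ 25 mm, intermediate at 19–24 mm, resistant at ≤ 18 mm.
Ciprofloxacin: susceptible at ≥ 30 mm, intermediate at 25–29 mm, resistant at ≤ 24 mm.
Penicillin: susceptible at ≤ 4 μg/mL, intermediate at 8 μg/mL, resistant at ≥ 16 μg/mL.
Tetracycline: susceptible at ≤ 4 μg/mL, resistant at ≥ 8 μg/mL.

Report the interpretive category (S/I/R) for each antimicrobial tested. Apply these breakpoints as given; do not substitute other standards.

S, I, I, R, S, I, S

Doxycycline (21 mm) ≥ 20 mm ⇒ Susceptible
Gentamicin: 0.25 μg/mL is = 0.25 μg/mL — I
Penicillin (8 μg/mL) = 8 μg/mL — I
Fosfomycin: 17 mm is ≤ 18 mm → R
Tetracycline: 1 μg/mL is ≤ 4 μg/mL → S
Ciprofloxacin: 28 mm is in 25–29 mm ⇒ intermediate
Clarithromycin (31 mm) ≥ 29 mm → S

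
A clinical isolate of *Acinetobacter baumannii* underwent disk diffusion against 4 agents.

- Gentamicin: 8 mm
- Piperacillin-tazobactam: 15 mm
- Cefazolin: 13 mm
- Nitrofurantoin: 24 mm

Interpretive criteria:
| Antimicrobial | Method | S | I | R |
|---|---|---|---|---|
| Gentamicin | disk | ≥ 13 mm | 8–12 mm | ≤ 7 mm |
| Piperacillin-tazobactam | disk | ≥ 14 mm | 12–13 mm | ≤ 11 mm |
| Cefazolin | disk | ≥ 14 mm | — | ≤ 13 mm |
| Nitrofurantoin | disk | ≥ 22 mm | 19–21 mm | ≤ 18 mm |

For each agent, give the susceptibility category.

Gentamicin 8 mm: in 8–12 mm → Intermediate
Piperacillin-tazobactam 15 mm: ≥ 14 mm — susceptible
Cefazolin 13 mm: ≤ 13 mm — resistant
Nitrofurantoin: 24 mm is ≥ 22 mm → susceptible

I, S, R, S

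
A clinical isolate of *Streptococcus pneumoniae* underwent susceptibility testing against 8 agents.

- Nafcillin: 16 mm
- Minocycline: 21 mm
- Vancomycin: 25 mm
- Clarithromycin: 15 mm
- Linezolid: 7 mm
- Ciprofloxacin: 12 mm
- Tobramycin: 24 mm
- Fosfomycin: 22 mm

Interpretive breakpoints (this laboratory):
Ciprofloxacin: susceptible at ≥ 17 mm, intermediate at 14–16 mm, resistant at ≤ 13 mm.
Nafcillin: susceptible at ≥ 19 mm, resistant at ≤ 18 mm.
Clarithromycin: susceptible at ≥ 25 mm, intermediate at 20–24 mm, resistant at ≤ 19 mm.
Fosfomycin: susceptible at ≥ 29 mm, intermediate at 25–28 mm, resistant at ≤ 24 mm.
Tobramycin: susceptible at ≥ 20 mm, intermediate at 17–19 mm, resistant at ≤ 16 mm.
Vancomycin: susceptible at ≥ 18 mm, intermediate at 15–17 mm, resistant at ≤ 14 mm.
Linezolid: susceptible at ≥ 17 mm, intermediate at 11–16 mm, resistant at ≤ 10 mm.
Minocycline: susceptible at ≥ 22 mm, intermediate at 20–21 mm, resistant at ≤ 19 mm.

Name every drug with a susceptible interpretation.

vancomycin, tobramycin

Nafcillin (16 mm) ≤ 18 mm → resistant
Minocycline 21 mm: in 20–21 mm → Intermediate
Vancomycin (25 mm) ≥ 18 mm ⇒ susceptible
Clarithromycin: 15 mm is ≤ 19 mm ⇒ Resistant
Linezolid (7 mm) ≤ 10 mm ⇒ R
Ciprofloxacin: 12 mm is ≤ 13 mm → resistant
Tobramycin (24 mm) ≥ 20 mm → Susceptible
Fosfomycin 22 mm: ≤ 24 mm → Resistant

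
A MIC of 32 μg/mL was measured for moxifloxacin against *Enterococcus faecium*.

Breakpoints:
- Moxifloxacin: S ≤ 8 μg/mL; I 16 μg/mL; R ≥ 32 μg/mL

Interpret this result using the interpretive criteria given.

R

Moxifloxacin: 32 μg/mL is ≥ 32 μg/mL → resistant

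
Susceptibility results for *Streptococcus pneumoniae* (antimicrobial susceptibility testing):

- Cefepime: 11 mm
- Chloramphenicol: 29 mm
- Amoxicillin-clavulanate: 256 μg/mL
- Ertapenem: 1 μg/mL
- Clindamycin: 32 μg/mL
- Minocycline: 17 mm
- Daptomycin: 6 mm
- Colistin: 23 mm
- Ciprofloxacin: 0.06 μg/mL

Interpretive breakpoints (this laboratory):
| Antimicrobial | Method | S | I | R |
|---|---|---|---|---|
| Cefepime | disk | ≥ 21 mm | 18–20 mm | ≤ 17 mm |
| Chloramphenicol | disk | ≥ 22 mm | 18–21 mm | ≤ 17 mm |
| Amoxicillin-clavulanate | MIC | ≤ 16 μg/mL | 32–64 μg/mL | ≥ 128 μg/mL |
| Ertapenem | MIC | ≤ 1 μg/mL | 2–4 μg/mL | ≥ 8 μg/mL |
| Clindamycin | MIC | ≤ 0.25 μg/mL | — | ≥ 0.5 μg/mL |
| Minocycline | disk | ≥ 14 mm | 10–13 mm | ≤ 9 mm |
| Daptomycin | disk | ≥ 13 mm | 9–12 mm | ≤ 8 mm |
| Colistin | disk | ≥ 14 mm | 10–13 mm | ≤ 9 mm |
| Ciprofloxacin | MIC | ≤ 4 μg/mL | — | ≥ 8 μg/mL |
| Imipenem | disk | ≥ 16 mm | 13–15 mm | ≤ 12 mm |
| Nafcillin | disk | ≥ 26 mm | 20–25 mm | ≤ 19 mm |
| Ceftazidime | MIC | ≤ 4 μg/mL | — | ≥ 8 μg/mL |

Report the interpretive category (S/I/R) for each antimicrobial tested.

Cefepime: 11 mm is ≤ 17 mm — Resistant
Chloramphenicol (29 mm) ≥ 22 mm → susceptible
Amoxicillin-clavulanate 256 μg/mL: ≥ 128 μg/mL ⇒ Resistant
Ertapenem: 1 μg/mL is ≤ 1 μg/mL → S
Clindamycin (32 μg/mL) ≥ 0.5 μg/mL → Resistant
Minocycline: 17 mm is ≥ 14 mm ⇒ S
Daptomycin 6 mm: ≤ 8 mm ⇒ Resistant
Colistin: 23 mm is ≥ 14 mm — susceptible
Ciprofloxacin: 0.06 μg/mL is ≤ 4 μg/mL → S

R, S, R, S, R, S, R, S, S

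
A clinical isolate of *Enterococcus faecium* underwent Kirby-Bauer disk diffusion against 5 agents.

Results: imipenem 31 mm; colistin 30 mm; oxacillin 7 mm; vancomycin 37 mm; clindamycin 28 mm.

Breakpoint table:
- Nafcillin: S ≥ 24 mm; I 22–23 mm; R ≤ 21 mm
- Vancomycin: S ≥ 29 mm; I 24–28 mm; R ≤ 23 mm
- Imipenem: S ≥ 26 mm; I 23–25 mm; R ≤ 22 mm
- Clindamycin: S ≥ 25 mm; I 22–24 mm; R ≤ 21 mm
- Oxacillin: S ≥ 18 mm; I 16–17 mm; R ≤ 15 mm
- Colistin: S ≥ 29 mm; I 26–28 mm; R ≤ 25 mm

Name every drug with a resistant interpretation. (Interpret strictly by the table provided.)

oxacillin

Imipenem (31 mm) ≥ 26 mm — Susceptible
Colistin 30 mm: ≥ 29 mm ⇒ susceptible
Oxacillin (7 mm) ≤ 15 mm — R
Vancomycin 37 mm: ≥ 29 mm ⇒ Susceptible
Clindamycin (28 mm) ≥ 25 mm ⇒ S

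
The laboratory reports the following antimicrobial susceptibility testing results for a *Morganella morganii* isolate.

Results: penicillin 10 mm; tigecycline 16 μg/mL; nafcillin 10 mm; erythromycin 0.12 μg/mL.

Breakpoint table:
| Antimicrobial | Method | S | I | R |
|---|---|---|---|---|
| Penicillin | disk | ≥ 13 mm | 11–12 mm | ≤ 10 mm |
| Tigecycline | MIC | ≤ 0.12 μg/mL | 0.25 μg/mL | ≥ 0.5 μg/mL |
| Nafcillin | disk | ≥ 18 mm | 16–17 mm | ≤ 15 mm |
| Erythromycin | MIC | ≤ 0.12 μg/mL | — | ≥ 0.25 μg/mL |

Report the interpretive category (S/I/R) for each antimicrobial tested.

R, R, R, S

Penicillin (10 mm) ≤ 10 mm ⇒ Resistant
Tigecycline: 16 μg/mL is ≥ 0.5 μg/mL — resistant
Nafcillin (10 mm) ≤ 15 mm → R
Erythromycin: 0.12 μg/mL is ≤ 0.12 μg/mL ⇒ S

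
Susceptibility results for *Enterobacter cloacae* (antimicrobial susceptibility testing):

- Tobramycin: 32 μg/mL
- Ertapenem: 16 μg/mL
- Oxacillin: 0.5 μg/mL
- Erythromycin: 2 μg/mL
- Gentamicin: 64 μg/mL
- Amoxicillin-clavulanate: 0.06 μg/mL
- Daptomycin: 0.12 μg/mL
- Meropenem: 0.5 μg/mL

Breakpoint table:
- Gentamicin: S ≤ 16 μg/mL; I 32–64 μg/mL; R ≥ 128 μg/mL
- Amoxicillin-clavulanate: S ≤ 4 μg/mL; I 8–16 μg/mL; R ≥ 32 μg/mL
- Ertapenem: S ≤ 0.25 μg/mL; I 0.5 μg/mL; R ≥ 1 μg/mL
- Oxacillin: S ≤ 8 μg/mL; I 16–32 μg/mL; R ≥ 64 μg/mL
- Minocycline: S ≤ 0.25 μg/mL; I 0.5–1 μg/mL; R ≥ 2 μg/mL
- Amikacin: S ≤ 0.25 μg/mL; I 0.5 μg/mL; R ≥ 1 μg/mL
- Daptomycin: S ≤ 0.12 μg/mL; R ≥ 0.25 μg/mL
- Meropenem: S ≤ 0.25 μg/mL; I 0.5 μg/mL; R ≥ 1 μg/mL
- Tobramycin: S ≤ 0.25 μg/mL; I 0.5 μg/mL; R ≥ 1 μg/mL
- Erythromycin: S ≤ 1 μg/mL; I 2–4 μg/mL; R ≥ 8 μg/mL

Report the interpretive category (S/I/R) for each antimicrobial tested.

R, R, S, I, I, S, S, I

Tobramycin (32 μg/mL) ≥ 1 μg/mL ⇒ Resistant
Ertapenem: 16 μg/mL is ≥ 1 μg/mL ⇒ resistant
Oxacillin: 0.5 μg/mL is ≤ 8 μg/mL ⇒ susceptible
Erythromycin (2 μg/mL) in 2–4 μg/mL → intermediate
Gentamicin 64 μg/mL: in 32–64 μg/mL ⇒ Intermediate
Amoxicillin-clavulanate 0.06 μg/mL: ≤ 4 μg/mL — S
Daptomycin (0.12 μg/mL) ≤ 0.12 μg/mL — Susceptible
Meropenem: 0.5 μg/mL is = 0.5 μg/mL → Intermediate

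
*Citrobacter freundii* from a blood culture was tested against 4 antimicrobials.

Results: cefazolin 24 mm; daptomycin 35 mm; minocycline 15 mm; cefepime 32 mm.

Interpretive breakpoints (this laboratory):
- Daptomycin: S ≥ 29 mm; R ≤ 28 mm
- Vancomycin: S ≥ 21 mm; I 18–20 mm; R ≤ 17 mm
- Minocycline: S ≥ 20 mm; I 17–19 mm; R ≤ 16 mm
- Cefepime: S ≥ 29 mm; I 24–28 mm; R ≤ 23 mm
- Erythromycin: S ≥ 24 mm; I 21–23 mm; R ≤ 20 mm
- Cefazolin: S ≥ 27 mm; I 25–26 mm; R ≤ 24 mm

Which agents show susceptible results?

Cefazolin 24 mm: ≤ 24 mm ⇒ Resistant
Daptomycin (35 mm) ≥ 29 mm → susceptible
Minocycline (15 mm) ≤ 16 mm ⇒ R
Cefepime (32 mm) ≥ 29 mm — S

daptomycin, cefepime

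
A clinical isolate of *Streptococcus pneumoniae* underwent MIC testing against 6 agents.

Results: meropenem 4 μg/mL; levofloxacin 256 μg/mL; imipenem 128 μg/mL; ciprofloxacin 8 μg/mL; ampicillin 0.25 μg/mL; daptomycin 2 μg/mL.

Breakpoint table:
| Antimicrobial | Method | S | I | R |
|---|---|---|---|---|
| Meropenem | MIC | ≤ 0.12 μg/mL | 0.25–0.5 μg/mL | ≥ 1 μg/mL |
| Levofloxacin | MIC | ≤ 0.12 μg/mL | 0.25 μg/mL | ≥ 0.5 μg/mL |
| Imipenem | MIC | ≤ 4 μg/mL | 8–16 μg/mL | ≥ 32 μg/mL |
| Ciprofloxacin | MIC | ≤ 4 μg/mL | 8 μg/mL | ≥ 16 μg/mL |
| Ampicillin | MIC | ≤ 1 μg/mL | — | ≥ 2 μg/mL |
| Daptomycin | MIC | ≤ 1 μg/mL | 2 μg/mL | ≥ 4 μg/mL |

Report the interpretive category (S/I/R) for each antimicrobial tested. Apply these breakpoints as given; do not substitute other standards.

Meropenem 4 μg/mL: ≥ 1 μg/mL ⇒ resistant
Levofloxacin 256 μg/mL: ≥ 0.5 μg/mL ⇒ resistant
Imipenem (128 μg/mL) ≥ 32 μg/mL — Resistant
Ciprofloxacin 8 μg/mL: = 8 μg/mL — I
Ampicillin (0.25 μg/mL) ≤ 1 μg/mL — susceptible
Daptomycin (2 μg/mL) = 2 μg/mL ⇒ Intermediate

R, R, R, I, S, I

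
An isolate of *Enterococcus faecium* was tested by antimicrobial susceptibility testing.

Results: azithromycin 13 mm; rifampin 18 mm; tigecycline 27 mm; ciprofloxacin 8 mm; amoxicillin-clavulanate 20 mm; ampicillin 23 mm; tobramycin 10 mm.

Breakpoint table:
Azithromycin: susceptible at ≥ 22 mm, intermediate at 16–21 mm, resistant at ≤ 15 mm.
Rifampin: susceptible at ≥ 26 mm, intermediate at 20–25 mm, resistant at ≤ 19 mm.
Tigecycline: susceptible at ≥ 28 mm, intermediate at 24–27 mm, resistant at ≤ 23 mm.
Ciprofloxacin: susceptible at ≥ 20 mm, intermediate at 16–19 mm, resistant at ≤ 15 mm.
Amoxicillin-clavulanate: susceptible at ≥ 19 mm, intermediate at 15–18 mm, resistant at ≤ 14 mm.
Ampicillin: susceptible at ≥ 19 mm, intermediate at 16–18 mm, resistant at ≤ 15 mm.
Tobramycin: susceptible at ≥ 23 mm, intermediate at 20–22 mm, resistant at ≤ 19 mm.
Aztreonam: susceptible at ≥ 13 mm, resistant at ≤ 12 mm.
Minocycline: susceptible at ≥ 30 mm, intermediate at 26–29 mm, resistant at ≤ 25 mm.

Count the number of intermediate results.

1

Azithromycin 13 mm: ≤ 15 mm → resistant
Rifampin: 18 mm is ≤ 19 mm ⇒ R
Tigecycline (27 mm) in 24–27 mm ⇒ I
Ciprofloxacin (8 mm) ≤ 15 mm ⇒ R
Amoxicillin-clavulanate (20 mm) ≥ 19 mm ⇒ S
Ampicillin 23 mm: ≥ 19 mm — susceptible
Tobramycin (10 mm) ≤ 19 mm ⇒ resistant
Intermediate: 1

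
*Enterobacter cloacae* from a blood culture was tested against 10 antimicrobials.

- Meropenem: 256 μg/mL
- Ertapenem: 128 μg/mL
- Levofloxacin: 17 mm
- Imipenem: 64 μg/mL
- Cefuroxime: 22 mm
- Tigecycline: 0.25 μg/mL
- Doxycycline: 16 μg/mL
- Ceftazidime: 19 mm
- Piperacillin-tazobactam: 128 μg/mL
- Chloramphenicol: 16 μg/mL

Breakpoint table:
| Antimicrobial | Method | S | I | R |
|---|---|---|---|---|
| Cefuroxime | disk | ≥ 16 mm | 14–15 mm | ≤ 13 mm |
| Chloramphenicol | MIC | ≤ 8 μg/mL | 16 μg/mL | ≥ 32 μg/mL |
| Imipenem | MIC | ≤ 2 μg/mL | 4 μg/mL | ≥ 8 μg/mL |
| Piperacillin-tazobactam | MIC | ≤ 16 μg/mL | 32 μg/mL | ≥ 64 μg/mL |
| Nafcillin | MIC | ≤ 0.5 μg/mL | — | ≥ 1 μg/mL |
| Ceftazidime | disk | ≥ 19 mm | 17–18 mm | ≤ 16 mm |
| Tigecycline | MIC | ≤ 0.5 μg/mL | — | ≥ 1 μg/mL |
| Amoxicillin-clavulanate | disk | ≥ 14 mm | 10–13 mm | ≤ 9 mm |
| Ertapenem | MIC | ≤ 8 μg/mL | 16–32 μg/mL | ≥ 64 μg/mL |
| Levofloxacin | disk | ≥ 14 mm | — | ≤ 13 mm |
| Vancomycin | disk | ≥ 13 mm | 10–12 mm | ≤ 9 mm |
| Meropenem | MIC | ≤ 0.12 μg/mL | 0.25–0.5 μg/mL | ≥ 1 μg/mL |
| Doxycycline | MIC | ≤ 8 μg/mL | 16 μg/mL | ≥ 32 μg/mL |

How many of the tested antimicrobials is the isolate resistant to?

4

Meropenem 256 μg/mL: ≥ 1 μg/mL — Resistant
Ertapenem 128 μg/mL: ≥ 64 μg/mL ⇒ R
Levofloxacin: 17 mm is ≥ 14 mm ⇒ S
Imipenem (64 μg/mL) ≥ 8 μg/mL — R
Cefuroxime (22 mm) ≥ 16 mm ⇒ S
Tigecycline 0.25 μg/mL: ≤ 0.5 μg/mL ⇒ S
Doxycycline (16 μg/mL) = 16 μg/mL → Intermediate
Ceftazidime (19 mm) ≥ 19 mm → susceptible
Piperacillin-tazobactam 128 μg/mL: ≥ 64 μg/mL → Resistant
Chloramphenicol 16 μg/mL: = 16 μg/mL → I
Resistant: 4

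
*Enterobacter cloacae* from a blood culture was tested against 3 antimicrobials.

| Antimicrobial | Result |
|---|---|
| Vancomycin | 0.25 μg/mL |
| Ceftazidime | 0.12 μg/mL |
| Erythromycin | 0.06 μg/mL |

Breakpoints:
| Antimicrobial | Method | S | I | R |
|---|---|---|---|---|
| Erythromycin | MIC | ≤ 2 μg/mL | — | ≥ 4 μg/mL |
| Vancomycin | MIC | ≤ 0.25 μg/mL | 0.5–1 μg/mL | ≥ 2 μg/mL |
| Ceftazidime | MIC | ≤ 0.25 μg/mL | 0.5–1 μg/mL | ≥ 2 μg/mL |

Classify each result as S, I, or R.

Vancomycin: 0.25 μg/mL is ≤ 0.25 μg/mL ⇒ S
Ceftazidime: 0.12 μg/mL is ≤ 0.25 μg/mL → susceptible
Erythromycin 0.06 μg/mL: ≤ 2 μg/mL — susceptible

S, S, S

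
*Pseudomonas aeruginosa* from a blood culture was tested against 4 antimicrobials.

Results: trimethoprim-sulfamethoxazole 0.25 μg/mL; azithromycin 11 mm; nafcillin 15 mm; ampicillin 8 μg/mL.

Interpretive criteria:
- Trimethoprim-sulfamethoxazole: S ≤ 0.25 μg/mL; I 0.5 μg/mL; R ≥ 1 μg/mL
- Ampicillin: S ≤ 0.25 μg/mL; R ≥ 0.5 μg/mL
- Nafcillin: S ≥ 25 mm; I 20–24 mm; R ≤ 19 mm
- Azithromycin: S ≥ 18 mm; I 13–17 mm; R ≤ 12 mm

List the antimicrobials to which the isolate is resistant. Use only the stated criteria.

azithromycin, nafcillin, ampicillin

Trimethoprim-sulfamethoxazole (0.25 μg/mL) ≤ 0.25 μg/mL → S
Azithromycin (11 mm) ≤ 12 mm → resistant
Nafcillin (15 mm) ≤ 19 mm ⇒ Resistant
Ampicillin (8 μg/mL) ≥ 0.5 μg/mL — Resistant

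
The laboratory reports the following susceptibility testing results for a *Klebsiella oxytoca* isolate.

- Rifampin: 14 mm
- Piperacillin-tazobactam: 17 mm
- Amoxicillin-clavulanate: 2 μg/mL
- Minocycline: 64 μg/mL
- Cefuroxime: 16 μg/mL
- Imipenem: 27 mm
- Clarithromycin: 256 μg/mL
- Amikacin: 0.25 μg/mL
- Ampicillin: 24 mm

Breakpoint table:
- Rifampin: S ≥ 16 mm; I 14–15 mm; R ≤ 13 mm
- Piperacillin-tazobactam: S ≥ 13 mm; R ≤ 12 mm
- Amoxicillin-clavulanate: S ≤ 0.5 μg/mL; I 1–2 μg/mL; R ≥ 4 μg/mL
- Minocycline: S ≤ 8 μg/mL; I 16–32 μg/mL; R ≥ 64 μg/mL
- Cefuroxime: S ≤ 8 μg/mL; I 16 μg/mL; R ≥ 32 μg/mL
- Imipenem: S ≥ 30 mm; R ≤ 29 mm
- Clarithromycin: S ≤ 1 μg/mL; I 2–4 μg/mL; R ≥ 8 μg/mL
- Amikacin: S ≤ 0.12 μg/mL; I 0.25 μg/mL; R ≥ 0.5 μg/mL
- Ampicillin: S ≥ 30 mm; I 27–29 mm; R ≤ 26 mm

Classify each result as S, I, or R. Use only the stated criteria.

I, S, I, R, I, R, R, I, R

Rifampin 14 mm: in 14–15 mm → Intermediate
Piperacillin-tazobactam (17 mm) ≥ 13 mm — Susceptible
Amoxicillin-clavulanate 2 μg/mL: in 1–2 μg/mL → I
Minocycline (64 μg/mL) ≥ 64 μg/mL → Resistant
Cefuroxime (16 μg/mL) = 16 μg/mL → Intermediate
Imipenem (27 mm) ≤ 29 mm ⇒ R
Clarithromycin (256 μg/mL) ≥ 8 μg/mL → resistant
Amikacin 0.25 μg/mL: = 0.25 μg/mL → I
Ampicillin (24 mm) ≤ 26 mm ⇒ resistant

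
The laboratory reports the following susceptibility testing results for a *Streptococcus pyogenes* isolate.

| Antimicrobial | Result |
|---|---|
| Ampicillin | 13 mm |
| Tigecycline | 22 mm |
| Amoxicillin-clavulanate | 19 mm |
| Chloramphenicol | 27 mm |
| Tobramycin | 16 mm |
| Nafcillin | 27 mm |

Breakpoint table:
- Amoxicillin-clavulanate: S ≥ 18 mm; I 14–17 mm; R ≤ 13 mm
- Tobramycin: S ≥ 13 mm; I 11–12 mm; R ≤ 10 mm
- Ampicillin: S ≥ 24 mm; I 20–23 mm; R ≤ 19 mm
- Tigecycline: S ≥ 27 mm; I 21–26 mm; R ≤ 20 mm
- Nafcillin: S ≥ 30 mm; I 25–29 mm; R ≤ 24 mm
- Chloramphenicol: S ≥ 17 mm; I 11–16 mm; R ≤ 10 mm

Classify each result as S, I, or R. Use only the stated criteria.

Ampicillin (13 mm) ≤ 19 mm ⇒ resistant
Tigecycline (22 mm) in 21–26 mm → intermediate
Amoxicillin-clavulanate: 19 mm is ≥ 18 mm — S
Chloramphenicol (27 mm) ≥ 17 mm ⇒ S
Tobramycin (16 mm) ≥ 13 mm ⇒ Susceptible
Nafcillin: 27 mm is in 25–29 mm — intermediate

R, I, S, S, S, I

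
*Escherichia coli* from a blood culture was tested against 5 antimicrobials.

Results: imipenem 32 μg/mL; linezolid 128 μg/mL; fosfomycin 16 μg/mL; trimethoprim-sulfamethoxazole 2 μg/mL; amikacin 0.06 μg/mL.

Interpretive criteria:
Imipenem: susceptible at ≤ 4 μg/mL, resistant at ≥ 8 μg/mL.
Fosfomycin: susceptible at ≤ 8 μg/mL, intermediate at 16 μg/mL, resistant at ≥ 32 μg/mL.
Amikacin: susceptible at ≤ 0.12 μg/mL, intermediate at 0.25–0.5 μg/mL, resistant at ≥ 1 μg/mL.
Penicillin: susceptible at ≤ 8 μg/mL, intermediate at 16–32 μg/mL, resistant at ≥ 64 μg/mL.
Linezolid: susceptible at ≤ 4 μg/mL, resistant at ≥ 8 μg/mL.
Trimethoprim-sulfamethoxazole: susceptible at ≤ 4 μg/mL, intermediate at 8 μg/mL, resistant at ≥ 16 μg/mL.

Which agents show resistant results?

Imipenem 32 μg/mL: ≥ 8 μg/mL → R
Linezolid (128 μg/mL) ≥ 8 μg/mL ⇒ R
Fosfomycin (16 μg/mL) = 16 μg/mL — intermediate
Trimethoprim-sulfamethoxazole 2 μg/mL: ≤ 4 μg/mL → susceptible
Amikacin (0.06 μg/mL) ≤ 0.12 μg/mL — susceptible

imipenem, linezolid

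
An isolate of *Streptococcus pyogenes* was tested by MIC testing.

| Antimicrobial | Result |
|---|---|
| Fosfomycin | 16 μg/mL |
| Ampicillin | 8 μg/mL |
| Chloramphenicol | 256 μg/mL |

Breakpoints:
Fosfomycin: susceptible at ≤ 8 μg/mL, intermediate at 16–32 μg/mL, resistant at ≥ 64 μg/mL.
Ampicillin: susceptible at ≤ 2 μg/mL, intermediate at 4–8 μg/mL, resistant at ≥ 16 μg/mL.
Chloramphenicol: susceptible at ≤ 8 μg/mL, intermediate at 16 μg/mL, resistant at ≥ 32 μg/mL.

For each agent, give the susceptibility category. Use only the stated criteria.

Fosfomycin 16 μg/mL: in 16–32 μg/mL — I
Ampicillin: 8 μg/mL is in 4–8 μg/mL — Intermediate
Chloramphenicol (256 μg/mL) ≥ 32 μg/mL → R

I, I, R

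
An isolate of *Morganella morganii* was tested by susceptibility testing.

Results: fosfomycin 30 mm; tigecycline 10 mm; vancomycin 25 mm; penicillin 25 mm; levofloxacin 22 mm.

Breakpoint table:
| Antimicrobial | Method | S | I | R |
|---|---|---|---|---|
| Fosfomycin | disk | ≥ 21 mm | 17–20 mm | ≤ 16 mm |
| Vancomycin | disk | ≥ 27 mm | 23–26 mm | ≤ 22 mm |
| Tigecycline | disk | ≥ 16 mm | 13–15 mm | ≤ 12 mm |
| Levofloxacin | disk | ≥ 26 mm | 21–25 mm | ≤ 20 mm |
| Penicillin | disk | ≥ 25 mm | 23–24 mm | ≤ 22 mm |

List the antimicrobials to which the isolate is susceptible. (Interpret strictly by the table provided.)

Fosfomycin 30 mm: ≥ 21 mm — S
Tigecycline 10 mm: ≤ 12 mm ⇒ R
Vancomycin 25 mm: in 23–26 mm → I
Penicillin: 25 mm is ≥ 25 mm — S
Levofloxacin: 22 mm is in 21–25 mm — intermediate

fosfomycin, penicillin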